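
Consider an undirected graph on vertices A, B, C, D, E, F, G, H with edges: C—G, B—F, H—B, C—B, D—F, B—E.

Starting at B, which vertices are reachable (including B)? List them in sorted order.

Start at B.
Its neighbours: C, E, F, H.
Then their neighbours: D, G.
Nothing further is reachable.

B, C, D, E, F, G, H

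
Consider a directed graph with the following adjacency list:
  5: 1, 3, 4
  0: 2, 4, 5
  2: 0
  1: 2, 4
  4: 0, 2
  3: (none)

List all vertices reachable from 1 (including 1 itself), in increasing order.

Start at 1.
Its neighbours: 2, 4.
Then their neighbours: 0.
Then next layer: 5.
Then next layer: 3.
Every vertex is now reached.

0, 1, 2, 3, 4, 5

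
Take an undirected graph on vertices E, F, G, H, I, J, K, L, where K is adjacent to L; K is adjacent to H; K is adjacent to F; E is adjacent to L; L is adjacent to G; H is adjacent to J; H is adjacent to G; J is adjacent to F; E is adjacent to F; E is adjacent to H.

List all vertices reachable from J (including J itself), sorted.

E, F, G, H, J, K, L

Start at J.
Its neighbours: F, H.
Then their neighbours: E, G, K.
Then next layer: L.
Nothing further is reachable.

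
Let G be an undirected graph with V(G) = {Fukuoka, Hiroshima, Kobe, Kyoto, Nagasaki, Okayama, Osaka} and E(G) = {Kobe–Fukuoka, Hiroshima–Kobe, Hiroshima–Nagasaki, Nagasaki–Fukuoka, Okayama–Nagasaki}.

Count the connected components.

From Fukuoka: component {Fukuoka, Hiroshima, Kobe, Nagasaki, Okayama}.
From Kyoto: component {Kyoto}.
From Osaka: component {Osaka}.
That's 3 components.

3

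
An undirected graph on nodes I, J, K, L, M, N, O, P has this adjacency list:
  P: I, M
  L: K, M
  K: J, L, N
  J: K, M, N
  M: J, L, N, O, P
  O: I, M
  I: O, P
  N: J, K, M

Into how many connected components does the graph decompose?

1

From I: component {I, J, K, L, M, N, O, P}.
That's 1 component.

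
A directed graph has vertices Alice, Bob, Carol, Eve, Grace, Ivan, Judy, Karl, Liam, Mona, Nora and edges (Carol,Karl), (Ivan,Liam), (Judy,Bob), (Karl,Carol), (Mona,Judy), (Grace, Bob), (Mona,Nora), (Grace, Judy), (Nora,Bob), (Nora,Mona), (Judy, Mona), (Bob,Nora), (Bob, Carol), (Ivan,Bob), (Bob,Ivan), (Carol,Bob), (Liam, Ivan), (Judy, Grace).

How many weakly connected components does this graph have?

From Alice: component {Alice}.
From Bob: component {Bob, Carol, Grace, Ivan, Judy, Karl, Liam, Mona, Nora}.
From Eve: component {Eve}.
That's 3 components.

3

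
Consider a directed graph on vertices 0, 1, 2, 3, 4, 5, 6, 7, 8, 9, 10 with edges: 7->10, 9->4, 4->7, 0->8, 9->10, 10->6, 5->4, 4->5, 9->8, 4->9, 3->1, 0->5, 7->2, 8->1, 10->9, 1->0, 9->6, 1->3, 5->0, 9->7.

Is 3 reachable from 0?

Explore from 0.
Distance 1: reach 5, 8.
Distance 2: reach 1, 4.
Distance 3: reach 3, 7, 9.
Found 3.

Yes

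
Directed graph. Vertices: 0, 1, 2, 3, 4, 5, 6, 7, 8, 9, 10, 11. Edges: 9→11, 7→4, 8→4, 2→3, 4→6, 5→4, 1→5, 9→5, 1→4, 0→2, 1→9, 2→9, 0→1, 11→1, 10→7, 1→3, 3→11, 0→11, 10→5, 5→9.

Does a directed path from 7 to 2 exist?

Explore from 7.
Distance 1: reach 4.
Distance 2: reach 6.
The search from 7 is exhausted; no directed path reaches 2.

No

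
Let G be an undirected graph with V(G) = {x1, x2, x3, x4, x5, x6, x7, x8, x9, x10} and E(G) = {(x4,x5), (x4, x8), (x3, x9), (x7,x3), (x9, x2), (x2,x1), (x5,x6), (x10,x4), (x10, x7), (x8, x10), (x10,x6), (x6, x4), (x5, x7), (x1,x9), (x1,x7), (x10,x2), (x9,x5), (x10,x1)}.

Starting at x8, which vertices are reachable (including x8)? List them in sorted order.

x1, x2, x3, x4, x5, x6, x7, x8, x9, x10

Start at x8.
Its neighbours: x4, x10.
Then their neighbours: x1, x2, x5, x6, x7.
Then next layer: x3, x9.
Every vertex is now reached.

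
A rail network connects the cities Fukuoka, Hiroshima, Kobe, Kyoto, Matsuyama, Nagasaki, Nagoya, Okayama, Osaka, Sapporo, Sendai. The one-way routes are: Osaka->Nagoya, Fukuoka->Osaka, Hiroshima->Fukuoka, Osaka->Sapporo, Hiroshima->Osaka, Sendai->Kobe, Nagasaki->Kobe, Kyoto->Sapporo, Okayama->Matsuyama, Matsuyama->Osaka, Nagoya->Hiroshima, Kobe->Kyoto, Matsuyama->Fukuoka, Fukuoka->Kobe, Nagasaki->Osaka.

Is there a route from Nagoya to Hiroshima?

Explore from Nagoya.
Distance 1: reach Hiroshima.
Found Hiroshima.

Yes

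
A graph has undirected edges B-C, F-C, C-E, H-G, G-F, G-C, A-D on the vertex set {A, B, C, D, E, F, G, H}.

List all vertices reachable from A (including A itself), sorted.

Start at A.
Its neighbours: D.
Nothing further is reachable.

A, D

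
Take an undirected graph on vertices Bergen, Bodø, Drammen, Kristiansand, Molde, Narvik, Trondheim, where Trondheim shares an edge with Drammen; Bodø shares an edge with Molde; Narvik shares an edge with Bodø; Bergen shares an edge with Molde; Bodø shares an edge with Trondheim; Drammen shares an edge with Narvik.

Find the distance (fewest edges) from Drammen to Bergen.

4

Distance 0: Drammen.
Distance 1: Narvik, Trondheim.
Distance 2: Bodø.
Distance 3: Molde.
Distance 4: Bergen — contains Bergen.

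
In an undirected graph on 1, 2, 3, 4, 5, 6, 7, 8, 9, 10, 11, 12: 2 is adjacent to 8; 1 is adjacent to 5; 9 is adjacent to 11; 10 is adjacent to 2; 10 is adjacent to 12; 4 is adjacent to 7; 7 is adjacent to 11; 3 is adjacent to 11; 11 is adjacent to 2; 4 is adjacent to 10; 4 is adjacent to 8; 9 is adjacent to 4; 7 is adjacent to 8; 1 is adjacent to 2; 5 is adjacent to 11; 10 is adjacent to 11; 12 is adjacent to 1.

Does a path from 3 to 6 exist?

Explore from 3.
Distance 1: reach 11.
Distance 2: reach 2, 5, 7, 9, 10.
Distance 3: reach 1, 4, 8, 12.
The search is exhausted without reaching 6; it lies in a different component.

No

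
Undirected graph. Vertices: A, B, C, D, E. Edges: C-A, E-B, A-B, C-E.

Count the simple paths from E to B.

2

E–B
E–C–A–B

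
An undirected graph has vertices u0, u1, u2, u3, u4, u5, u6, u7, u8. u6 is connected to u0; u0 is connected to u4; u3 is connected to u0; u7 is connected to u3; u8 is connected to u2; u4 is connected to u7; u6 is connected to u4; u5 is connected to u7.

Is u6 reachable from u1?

No

u1 has no edges, so nothing is reachable from it.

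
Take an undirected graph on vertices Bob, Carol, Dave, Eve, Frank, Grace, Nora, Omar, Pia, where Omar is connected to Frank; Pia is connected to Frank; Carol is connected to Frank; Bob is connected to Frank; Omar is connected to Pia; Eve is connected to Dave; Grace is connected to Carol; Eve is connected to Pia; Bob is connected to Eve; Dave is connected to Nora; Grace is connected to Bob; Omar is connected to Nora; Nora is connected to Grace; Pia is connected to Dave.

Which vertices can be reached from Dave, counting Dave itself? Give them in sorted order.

Bob, Carol, Dave, Eve, Frank, Grace, Nora, Omar, Pia

Start at Dave.
Its neighbours: Eve, Nora, Pia.
Then their neighbours: Bob, Frank, Grace, Omar.
Then next layer: Carol.
Every vertex is now reached.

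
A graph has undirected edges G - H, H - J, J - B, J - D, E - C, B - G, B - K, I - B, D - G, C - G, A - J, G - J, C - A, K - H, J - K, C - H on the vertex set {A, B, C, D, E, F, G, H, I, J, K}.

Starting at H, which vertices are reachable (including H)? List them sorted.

A, B, C, D, E, G, H, I, J, K

Start at H.
Its neighbours: C, G, J, K.
Then their neighbours: A, B, D, E.
Then next layer: I.
Nothing further is reachable.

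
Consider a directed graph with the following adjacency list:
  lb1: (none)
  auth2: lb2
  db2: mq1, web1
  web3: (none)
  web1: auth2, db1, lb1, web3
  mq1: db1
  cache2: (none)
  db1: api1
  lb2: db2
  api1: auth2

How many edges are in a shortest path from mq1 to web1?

6

Distance 0: mq1.
Distance 1: db1.
Distance 2: api1.
Distance 3: auth2.
Distance 4: lb2.
Distance 5: db2.
Distance 6: web1 — contains web1.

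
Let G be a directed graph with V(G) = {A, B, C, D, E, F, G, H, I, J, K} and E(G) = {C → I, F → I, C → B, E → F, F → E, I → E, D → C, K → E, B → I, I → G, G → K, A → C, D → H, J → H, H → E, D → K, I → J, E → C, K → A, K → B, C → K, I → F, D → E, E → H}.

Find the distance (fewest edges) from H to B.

3

Distance 0: H.
Distance 1: E.
Distance 2: C, F.
Distance 3: B, I, K — contains B.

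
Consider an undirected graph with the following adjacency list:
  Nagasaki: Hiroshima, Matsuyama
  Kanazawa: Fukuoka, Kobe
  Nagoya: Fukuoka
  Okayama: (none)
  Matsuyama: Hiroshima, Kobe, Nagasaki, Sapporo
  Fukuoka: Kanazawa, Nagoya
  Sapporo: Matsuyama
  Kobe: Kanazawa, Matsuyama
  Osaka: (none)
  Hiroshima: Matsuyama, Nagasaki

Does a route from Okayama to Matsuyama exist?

Okayama has no edges, so nothing is reachable from it.

No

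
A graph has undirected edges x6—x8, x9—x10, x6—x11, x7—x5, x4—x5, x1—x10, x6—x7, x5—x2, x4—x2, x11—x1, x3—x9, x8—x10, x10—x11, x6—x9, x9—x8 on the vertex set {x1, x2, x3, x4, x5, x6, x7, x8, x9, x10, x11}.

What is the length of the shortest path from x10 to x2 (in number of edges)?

5

Distance 0: x10.
Distance 1: x1, x8, x9, x11.
Distance 2: x3, x6.
Distance 3: x7.
Distance 4: x5.
Distance 5: x2, x4 — contains x2.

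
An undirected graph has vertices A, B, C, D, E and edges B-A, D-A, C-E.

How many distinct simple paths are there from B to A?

B–A

1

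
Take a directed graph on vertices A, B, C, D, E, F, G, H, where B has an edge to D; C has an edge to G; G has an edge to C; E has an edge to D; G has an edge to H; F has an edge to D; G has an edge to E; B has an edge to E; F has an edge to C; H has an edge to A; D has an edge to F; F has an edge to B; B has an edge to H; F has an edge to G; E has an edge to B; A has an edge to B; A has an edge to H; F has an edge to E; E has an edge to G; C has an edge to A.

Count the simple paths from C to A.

C→A
C→G→E→B→H→A
C→G→E→D→F→B→H→A
C→G→H→A

4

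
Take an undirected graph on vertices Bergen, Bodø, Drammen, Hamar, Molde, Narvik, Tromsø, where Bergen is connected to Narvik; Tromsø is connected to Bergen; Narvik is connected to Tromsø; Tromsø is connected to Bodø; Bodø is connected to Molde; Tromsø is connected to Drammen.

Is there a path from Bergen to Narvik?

Yes

Explore from Bergen.
Distance 1: reach Narvik, Tromsø.
Found Narvik.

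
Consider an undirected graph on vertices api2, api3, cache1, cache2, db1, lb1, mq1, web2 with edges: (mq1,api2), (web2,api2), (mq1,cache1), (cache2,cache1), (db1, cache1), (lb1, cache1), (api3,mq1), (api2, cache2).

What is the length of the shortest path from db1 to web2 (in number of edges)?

4

Distance 0: db1.
Distance 1: cache1.
Distance 2: cache2, lb1, mq1.
Distance 3: api2, api3.
Distance 4: web2 — contains web2.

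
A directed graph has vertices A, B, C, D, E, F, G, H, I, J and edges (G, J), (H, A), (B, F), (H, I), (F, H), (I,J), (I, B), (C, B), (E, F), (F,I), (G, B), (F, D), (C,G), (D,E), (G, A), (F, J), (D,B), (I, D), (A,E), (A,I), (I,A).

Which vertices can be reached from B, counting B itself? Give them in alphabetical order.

A, B, D, E, F, H, I, J

Start at B.
Its neighbours: F.
Then their neighbours: D, H, I, J.
Then next layer: A, E.
Nothing further is reachable.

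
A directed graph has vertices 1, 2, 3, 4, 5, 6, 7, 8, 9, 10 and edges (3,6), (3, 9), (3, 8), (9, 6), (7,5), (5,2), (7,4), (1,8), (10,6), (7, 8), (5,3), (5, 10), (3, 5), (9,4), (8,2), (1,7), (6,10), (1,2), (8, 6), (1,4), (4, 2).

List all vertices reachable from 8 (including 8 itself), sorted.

2, 6, 8, 10

Start at 8.
Its neighbours: 2, 6.
Then their neighbours: 10.
Nothing further is reachable.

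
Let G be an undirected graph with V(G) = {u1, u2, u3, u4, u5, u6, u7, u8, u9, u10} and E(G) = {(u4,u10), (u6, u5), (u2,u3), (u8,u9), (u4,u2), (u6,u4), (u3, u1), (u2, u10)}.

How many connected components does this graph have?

From u1: component {u1, u2, u3, u4, u5, u6, u10}.
From u7: component {u7}.
From u8: component {u8, u9}.
That's 3 components.

3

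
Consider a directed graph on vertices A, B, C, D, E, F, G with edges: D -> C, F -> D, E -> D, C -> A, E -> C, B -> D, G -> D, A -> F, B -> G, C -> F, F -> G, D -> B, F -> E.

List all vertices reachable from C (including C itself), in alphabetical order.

Start at C.
Its neighbours: A, F.
Then their neighbours: D, E, G.
Then next layer: B.
Every vertex is now reached.

A, B, C, D, E, F, G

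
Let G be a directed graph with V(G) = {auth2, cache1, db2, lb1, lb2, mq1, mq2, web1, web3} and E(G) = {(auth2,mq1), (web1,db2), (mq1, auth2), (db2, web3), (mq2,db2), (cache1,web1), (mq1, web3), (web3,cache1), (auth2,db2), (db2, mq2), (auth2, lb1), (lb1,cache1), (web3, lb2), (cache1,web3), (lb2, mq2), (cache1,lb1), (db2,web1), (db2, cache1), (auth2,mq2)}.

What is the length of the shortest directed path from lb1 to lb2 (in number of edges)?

3

Distance 0: lb1.
Distance 1: cache1.
Distance 2: web1, web3.
Distance 3: db2, lb2 — contains lb2.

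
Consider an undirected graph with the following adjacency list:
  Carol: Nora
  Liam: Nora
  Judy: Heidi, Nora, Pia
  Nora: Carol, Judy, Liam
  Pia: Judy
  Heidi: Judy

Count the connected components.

From Carol: component {Carol, Heidi, Judy, Liam, Nora, Pia}.
That's 1 component.

1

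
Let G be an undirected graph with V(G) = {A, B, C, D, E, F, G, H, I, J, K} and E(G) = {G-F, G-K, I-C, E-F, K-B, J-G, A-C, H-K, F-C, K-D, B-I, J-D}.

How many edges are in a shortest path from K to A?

4

Distance 0: K.
Distance 1: B, D, G, H.
Distance 2: F, I, J.
Distance 3: C, E.
Distance 4: A — contains A.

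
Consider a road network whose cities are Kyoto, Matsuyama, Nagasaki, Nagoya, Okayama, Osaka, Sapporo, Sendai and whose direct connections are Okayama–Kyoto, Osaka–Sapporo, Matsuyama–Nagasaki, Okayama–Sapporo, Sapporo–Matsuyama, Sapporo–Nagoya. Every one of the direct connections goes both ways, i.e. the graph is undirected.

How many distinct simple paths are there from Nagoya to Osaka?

Nagoya–Sapporo–Osaka

1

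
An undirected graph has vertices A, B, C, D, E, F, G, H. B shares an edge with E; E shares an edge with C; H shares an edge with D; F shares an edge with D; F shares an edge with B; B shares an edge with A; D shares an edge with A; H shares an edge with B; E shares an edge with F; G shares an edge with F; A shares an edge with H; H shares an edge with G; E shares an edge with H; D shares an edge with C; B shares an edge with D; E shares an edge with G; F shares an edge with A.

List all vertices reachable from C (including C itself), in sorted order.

A, B, C, D, E, F, G, H

Start at C.
Its neighbours: D, E.
Then their neighbours: A, B, F, G, H.
Every vertex is now reached.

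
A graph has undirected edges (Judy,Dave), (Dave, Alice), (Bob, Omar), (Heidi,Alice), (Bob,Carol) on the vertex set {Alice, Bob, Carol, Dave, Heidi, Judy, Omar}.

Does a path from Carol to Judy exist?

No

Explore from Carol.
Distance 1: reach Bob.
Distance 2: reach Omar.
The search is exhausted without reaching Judy; it lies in a different component.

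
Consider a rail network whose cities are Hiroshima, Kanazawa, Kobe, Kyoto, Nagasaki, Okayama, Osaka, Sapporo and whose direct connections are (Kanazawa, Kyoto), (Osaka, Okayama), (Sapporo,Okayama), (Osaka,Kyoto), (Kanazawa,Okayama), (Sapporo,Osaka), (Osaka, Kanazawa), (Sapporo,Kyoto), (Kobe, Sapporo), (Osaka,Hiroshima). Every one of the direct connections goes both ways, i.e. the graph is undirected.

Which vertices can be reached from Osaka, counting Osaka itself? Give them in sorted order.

Hiroshima, Kanazawa, Kobe, Kyoto, Okayama, Osaka, Sapporo

Start at Osaka.
Its neighbours: Hiroshima, Kanazawa, Kyoto, Okayama, Sapporo.
Then their neighbours: Kobe.
Nothing further is reachable.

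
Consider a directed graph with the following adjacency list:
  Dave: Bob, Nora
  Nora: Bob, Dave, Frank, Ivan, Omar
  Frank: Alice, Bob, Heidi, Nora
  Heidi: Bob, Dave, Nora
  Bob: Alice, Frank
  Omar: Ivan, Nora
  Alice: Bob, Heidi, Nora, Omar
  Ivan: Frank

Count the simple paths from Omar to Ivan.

2

Omar→Ivan
Omar→Nora→Ivan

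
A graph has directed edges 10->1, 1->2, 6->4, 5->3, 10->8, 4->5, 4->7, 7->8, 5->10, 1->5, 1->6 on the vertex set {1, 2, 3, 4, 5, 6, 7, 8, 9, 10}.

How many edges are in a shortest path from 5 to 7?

Distance 0: 5.
Distance 1: 3, 10.
Distance 2: 1, 8.
Distance 3: 2, 6.
Distance 4: 4.
Distance 5: 7 — contains 7.

5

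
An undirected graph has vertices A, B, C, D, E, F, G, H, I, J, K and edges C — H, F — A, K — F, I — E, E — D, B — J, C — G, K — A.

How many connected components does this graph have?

From A: component {A, F, K}.
From B: component {B, J}.
From C: component {C, G, H}.
From D: component {D, E, I}.
That's 4 components.

4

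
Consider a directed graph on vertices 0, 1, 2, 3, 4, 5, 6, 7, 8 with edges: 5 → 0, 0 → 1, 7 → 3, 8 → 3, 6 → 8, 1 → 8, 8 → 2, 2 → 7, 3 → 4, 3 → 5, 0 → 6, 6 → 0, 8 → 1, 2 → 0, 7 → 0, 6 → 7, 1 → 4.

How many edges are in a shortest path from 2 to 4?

3

Distance 0: 2.
Distance 1: 0, 7.
Distance 2: 1, 3, 6.
Distance 3: 4, 5, 8 — contains 4.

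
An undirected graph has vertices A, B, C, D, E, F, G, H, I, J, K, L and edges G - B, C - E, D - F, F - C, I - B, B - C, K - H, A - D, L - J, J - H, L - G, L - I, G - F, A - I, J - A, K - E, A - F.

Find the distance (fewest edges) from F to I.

2

Distance 0: F.
Distance 1: A, C, D, G.
Distance 2: B, E, I, J, L — contains I.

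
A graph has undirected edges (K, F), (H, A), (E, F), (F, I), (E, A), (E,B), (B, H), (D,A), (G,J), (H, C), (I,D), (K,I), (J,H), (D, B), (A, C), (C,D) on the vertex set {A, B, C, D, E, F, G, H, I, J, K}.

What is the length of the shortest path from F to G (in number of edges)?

5

Distance 0: F.
Distance 1: E, I, K.
Distance 2: A, B, D.
Distance 3: C, H.
Distance 4: J.
Distance 5: G — contains G.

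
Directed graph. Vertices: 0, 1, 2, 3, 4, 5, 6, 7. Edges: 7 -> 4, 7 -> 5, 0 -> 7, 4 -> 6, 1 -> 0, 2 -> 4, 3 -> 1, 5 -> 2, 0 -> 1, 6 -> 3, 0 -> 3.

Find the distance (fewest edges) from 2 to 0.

5

Distance 0: 2.
Distance 1: 4.
Distance 2: 6.
Distance 3: 3.
Distance 4: 1.
Distance 5: 0 — contains 0.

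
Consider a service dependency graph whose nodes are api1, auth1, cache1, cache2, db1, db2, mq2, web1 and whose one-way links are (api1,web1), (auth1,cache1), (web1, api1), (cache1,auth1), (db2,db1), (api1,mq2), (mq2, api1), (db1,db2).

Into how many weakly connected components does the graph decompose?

From api1: component {api1, mq2, web1}.
From auth1: component {auth1, cache1}.
From cache2: component {cache2}.
From db1: component {db1, db2}.
That's 4 components.

4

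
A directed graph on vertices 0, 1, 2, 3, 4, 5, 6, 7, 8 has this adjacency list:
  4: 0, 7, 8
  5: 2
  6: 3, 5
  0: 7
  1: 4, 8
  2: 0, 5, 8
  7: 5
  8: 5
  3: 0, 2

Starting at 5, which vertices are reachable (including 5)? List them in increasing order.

Start at 5.
Its neighbours: 2.
Then their neighbours: 0, 8.
Then next layer: 7.
Nothing further is reachable.

0, 2, 5, 7, 8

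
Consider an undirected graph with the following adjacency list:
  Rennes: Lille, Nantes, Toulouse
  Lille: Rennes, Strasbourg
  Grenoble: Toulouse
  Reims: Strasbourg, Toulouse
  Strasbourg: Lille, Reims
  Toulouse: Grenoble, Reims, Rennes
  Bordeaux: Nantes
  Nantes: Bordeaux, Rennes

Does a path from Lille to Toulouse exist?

Explore from Lille.
Distance 1: reach Rennes, Strasbourg.
Distance 2: reach Nantes, Reims, Toulouse.
Found Toulouse.

Yes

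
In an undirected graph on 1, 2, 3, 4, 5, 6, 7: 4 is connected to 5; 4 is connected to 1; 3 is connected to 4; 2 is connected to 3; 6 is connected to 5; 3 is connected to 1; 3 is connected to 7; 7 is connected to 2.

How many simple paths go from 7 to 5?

7–2–3–1–4–5
7–2–3–4–5
7–3–1–4–5
7–3–4–5

4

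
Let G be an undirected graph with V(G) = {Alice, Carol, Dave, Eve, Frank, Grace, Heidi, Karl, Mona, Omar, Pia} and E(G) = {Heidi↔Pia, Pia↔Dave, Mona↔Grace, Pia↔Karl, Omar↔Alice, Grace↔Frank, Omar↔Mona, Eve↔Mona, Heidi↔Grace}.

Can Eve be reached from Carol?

No

Carol has no edges, so nothing is reachable from it.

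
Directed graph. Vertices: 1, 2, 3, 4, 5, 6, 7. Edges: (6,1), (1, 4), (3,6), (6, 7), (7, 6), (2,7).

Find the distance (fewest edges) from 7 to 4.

3

Distance 0: 7.
Distance 1: 6.
Distance 2: 1.
Distance 3: 4 — contains 4.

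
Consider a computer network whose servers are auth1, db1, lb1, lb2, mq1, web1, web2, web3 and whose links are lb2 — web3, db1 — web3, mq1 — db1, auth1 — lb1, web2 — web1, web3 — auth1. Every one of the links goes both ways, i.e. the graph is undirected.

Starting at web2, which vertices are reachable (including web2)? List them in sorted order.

web1, web2

Start at web2.
Its neighbours: web1.
Nothing further is reachable.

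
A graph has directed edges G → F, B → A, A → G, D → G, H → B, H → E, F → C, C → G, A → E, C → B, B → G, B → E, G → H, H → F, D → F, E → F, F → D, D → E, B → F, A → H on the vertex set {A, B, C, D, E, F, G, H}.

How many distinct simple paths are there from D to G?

D→E→F→C→B→A→G
D→E→F→C→B→G
D→E→F→C→G
D→F→C→B→A→G
D→F→C→B→G
D→F→C→G
D→G

7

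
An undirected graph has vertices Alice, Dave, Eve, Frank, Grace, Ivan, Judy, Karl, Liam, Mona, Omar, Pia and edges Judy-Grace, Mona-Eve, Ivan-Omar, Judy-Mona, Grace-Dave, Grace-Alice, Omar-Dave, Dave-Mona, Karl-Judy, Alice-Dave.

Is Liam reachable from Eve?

No

Explore from Eve.
Distance 1: reach Mona.
Distance 2: reach Dave, Judy.
Distance 3: reach Alice, Grace, Karl, Omar.
Distance 4: reach Ivan.
The search is exhausted without reaching Liam; it lies in a different component.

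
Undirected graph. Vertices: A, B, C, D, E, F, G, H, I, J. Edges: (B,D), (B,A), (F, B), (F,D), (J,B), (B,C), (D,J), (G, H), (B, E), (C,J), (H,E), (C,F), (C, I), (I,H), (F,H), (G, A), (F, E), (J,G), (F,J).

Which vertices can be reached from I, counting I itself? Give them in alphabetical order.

Start at I.
Its neighbours: C, H.
Then their neighbours: B, E, F, G, J.
Then next layer: A, D.
Every vertex is now reached.

A, B, C, D, E, F, G, H, I, J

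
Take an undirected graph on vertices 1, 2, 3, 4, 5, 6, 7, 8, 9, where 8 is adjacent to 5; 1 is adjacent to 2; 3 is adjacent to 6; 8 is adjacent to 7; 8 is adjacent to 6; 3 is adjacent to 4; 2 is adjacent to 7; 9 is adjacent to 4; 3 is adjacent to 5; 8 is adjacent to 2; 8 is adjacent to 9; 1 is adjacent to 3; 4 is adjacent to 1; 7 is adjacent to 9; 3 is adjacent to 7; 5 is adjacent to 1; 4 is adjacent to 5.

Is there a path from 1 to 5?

Yes

Explore from 1.
Distance 1: reach 2, 3, 4, 5.
Found 5.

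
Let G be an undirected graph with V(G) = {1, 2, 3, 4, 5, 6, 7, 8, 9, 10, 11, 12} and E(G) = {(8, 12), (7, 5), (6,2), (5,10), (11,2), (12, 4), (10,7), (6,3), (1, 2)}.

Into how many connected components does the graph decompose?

From 1: component {1, 2, 3, 6, 11}.
From 4: component {4, 8, 12}.
From 5: component {5, 7, 10}.
From 9: component {9}.
That's 4 components.

4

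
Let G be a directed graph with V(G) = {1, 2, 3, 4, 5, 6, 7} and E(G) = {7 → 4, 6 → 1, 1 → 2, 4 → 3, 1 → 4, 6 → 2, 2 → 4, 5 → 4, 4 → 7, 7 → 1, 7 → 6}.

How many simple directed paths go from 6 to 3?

6→1→2→4→3
6→1→4→3
6→2→4→3

3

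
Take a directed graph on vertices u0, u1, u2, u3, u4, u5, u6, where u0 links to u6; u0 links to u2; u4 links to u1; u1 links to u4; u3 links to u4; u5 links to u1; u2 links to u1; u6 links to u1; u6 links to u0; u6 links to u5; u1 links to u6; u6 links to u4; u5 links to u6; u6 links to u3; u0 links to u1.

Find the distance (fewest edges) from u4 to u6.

2

Distance 0: u4.
Distance 1: u1.
Distance 2: u6 — contains u6.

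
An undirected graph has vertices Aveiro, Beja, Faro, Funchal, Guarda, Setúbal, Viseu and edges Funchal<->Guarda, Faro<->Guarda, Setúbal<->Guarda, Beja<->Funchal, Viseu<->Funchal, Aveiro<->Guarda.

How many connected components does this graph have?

1

From Aveiro: component {Aveiro, Beja, Faro, Funchal, Guarda, Setúbal, Viseu}.
That's 1 component.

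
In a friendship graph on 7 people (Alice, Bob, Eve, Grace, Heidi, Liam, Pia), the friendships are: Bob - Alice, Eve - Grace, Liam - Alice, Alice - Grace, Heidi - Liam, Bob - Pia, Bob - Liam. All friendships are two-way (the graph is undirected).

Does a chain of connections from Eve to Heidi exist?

Yes

Explore from Eve.
Distance 1: reach Grace.
Distance 2: reach Alice.
Distance 3: reach Bob, Liam.
Distance 4: reach Heidi, Pia.
Found Heidi.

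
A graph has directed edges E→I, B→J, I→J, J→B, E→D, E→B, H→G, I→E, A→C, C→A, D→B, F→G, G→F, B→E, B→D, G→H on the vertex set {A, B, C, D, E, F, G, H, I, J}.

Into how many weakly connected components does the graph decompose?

From A: component {A, C}.
From B: component {B, D, E, I, J}.
From F: component {F, G, H}.
That's 3 components.

3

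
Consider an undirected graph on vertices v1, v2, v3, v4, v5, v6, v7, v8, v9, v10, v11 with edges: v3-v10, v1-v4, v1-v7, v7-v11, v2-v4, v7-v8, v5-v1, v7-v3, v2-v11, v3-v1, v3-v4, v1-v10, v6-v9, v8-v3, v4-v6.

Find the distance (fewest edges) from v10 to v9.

4

Distance 0: v10.
Distance 1: v1, v3.
Distance 2: v4, v5, v7, v8.
Distance 3: v2, v6, v11.
Distance 4: v9 — contains v9.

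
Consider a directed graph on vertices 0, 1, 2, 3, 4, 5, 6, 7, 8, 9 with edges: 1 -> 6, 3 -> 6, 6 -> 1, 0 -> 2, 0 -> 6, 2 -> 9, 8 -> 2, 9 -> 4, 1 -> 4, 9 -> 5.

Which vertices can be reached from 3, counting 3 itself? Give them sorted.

Start at 3.
Its neighbours: 6.
Then their neighbours: 1.
Then next layer: 4.
Nothing further is reachable.

1, 3, 4, 6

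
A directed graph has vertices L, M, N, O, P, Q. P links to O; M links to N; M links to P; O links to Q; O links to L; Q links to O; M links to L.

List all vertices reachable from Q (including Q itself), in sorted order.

L, O, Q

Start at Q.
Its neighbours: O.
Then their neighbours: L.
Nothing further is reachable.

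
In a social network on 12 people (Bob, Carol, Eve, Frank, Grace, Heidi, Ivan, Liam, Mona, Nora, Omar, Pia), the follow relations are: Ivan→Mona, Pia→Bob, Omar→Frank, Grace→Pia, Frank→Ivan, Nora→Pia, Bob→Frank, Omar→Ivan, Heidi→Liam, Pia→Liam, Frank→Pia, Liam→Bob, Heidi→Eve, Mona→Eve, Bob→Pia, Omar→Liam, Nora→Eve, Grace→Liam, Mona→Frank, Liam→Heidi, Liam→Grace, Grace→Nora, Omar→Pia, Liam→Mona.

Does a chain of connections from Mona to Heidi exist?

Explore from Mona.
Distance 1: reach Eve, Frank.
Distance 2: reach Ivan, Pia.
Distance 3: reach Bob, Liam.
Distance 4: reach Grace, Heidi.
Found Heidi.

Yes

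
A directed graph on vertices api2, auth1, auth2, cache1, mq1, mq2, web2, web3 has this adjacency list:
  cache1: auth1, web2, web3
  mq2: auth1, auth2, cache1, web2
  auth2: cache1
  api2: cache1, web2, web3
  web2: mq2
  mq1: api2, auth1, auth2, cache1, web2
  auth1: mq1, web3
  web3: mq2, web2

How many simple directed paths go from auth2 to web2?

11

auth2→cache1→auth1→mq1→api2→web2
auth2→cache1→auth1→mq1→api2→web3→mq2→web2
auth2→cache1→auth1→mq1→api2→web3→web2
auth2→cache1→auth1→mq1→web2
auth2→cache1→auth1→web3→mq2→web2
auth2→cache1→auth1→web3→web2
auth2→cache1→web2
auth2→cache1→web3→mq2→auth1→mq1→api2→web2
auth2→cache1→web3→mq2→auth1→mq1→web2
auth2→cache1→web3→mq2→web2
auth2→cache1→web3→web2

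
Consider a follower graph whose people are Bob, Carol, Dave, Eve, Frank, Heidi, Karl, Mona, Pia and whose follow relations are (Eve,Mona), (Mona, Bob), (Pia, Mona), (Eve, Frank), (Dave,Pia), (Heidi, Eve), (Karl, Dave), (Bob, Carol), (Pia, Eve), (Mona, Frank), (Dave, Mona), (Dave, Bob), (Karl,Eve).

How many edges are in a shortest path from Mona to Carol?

2

Distance 0: Mona.
Distance 1: Bob, Frank.
Distance 2: Carol — contains Carol.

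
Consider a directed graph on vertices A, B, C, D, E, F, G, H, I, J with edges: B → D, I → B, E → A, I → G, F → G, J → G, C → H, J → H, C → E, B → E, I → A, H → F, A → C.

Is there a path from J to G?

Yes

Explore from J.
Distance 1: reach G, H.
Found G.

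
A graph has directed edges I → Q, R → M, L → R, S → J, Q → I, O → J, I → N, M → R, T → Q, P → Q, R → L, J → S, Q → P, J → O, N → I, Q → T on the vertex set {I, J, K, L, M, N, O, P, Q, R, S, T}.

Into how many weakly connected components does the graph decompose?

4

From I: component {I, N, P, Q, T}.
From J: component {J, O, S}.
From K: component {K}.
From L: component {L, M, R}.
That's 4 components.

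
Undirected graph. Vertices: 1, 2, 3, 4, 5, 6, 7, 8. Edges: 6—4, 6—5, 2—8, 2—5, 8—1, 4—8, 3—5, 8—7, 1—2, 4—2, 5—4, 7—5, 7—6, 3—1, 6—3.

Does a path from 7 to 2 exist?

Yes

Explore from 7.
Distance 1: reach 5, 6, 8.
Distance 2: reach 1, 2, 3, 4.
Found 2.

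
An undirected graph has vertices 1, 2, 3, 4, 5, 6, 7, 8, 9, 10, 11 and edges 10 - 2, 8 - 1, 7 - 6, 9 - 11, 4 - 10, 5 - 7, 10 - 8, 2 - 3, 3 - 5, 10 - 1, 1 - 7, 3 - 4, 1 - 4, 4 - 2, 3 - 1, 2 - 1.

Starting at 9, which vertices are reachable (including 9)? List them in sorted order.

Start at 9.
Its neighbours: 11.
Nothing further is reachable.

9, 11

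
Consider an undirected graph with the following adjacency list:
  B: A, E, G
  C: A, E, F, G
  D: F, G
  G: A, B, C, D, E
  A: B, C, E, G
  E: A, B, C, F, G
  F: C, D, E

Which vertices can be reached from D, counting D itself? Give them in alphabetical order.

A, B, C, D, E, F, G

Start at D.
Its neighbours: F, G.
Then their neighbours: A, B, C, E.
Every vertex is now reached.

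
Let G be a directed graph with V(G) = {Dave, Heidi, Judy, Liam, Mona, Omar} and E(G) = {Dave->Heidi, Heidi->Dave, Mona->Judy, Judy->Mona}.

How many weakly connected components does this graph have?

4

From Dave: component {Dave, Heidi}.
From Judy: component {Judy, Mona}.
From Liam: component {Liam}.
From Omar: component {Omar}.
That's 4 components.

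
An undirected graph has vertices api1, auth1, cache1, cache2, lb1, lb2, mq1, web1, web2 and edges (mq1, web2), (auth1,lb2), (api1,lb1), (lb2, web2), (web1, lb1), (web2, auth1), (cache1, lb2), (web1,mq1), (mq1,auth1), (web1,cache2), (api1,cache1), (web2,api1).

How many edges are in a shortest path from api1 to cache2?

Distance 0: api1.
Distance 1: cache1, lb1, web2.
Distance 2: auth1, lb2, mq1, web1.
Distance 3: cache2 — contains cache2.

3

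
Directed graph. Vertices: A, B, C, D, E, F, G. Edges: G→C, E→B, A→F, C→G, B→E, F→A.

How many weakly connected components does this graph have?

4

From A: component {A, F}.
From B: component {B, E}.
From C: component {C, G}.
From D: component {D}.
That's 4 components.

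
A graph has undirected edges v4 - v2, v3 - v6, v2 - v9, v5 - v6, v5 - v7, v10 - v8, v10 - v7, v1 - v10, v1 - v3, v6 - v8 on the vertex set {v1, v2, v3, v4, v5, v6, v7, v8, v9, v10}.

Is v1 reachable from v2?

Explore from v2.
Distance 1: reach v4, v9.
The search is exhausted without reaching v1; it lies in a different component.

No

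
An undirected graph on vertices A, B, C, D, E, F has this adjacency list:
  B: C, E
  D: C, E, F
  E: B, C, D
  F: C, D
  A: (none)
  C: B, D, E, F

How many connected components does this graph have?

2

From A: component {A}.
From B: component {B, C, D, E, F}.
That's 2 components.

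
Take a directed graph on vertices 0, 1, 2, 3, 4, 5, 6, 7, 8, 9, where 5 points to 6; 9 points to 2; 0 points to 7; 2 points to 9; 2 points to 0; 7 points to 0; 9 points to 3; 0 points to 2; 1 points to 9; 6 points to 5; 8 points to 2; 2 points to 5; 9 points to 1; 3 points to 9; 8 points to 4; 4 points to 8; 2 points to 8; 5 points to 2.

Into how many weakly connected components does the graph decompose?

1

From 0: component {0, 1, 2, 3, 4, 5, 6, 7, 8, 9}.
That's 1 component.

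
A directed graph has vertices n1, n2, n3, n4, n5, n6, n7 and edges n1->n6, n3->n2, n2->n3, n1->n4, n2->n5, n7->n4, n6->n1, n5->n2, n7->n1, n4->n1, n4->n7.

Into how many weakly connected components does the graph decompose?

From n1: component {n1, n4, n6, n7}.
From n2: component {n2, n3, n5}.
That's 2 components.

2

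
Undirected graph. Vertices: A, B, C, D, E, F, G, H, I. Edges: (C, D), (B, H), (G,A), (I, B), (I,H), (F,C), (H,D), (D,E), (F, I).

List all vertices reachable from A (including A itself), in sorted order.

Start at A.
Its neighbours: G.
Nothing further is reachable.

A, G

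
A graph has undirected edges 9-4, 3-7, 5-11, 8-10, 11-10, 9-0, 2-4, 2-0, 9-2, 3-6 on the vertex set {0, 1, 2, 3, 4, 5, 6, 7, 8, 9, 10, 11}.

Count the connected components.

From 0: component {0, 2, 4, 9}.
From 1: component {1}.
From 3: component {3, 6, 7}.
From 5: component {5, 8, 10, 11}.
That's 4 components.

4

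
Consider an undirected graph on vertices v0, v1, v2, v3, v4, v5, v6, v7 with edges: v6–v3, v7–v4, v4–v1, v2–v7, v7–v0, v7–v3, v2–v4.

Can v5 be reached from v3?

No

Explore from v3.
Distance 1: reach v6, v7.
Distance 2: reach v0, v2, v4.
Distance 3: reach v1.
The search is exhausted without reaching v5; it lies in a different component.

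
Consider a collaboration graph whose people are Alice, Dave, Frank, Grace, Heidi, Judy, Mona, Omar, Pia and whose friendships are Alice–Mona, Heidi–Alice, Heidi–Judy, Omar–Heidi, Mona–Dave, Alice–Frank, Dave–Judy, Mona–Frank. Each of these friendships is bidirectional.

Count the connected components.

3

From Alice: component {Alice, Dave, Frank, Heidi, Judy, Mona, Omar}.
From Grace: component {Grace}.
From Pia: component {Pia}.
That's 3 components.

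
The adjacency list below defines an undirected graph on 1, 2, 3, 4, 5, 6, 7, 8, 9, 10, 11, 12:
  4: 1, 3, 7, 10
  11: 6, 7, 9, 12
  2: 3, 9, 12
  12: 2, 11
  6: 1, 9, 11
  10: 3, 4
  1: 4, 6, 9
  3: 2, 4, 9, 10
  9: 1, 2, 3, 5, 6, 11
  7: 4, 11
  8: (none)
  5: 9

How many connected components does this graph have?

From 1: component {1, 2, 3, 4, 5, 6, 7, 9, 10, 11, 12}.
From 8: component {8}.
That's 2 components.

2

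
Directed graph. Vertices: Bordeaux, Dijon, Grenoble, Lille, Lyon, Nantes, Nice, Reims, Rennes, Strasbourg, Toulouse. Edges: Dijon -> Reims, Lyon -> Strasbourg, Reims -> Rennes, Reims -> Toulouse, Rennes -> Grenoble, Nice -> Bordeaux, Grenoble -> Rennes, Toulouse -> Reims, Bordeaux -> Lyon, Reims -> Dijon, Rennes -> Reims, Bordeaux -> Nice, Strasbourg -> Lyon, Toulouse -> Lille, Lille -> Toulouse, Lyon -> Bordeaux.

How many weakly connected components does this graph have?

From Bordeaux: component {Bordeaux, Lyon, Nice, Strasbourg}.
From Dijon: component {Dijon, Grenoble, Lille, Reims, Rennes, Toulouse}.
From Nantes: component {Nantes}.
That's 3 components.

3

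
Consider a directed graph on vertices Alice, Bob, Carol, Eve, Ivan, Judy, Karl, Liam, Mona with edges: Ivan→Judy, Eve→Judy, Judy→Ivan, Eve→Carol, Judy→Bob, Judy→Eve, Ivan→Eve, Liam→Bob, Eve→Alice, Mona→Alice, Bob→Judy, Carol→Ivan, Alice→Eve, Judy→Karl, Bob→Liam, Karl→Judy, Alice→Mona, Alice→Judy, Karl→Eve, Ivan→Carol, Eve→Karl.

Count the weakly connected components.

1

From Alice: component {Alice, Bob, Carol, Eve, Ivan, Judy, Karl, Liam, Mona}.
That's 1 component.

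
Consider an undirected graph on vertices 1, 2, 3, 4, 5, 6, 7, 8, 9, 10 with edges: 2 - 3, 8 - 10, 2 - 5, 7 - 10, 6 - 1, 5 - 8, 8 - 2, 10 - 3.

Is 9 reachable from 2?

No

Explore from 2.
Distance 1: reach 3, 5, 8.
Distance 2: reach 10.
Distance 3: reach 7.
The search is exhausted without reaching 9; it lies in a different component.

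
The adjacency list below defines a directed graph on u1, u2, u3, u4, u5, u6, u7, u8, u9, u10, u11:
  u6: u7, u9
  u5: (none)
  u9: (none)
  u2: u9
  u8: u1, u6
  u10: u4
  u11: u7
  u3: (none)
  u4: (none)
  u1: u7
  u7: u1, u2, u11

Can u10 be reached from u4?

No

u4 has no outgoing edges, so nothing is reachable from it.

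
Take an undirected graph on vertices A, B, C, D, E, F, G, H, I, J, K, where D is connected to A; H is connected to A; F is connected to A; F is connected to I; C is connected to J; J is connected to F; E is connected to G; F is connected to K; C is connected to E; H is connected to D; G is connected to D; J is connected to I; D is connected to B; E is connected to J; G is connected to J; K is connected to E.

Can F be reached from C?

Explore from C.
Distance 1: reach E, J.
Distance 2: reach F, G, I, K.
Found F.

Yes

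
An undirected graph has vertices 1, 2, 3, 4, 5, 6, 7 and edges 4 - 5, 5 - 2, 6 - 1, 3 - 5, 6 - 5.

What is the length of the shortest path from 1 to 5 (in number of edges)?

Distance 0: 1.
Distance 1: 6.
Distance 2: 5 — contains 5.

2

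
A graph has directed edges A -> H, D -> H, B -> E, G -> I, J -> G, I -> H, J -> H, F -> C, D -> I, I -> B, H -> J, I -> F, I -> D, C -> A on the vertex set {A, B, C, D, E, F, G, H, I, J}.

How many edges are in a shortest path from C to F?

6

Distance 0: C.
Distance 1: A.
Distance 2: H.
Distance 3: J.
Distance 4: G.
Distance 5: I.
Distance 6: B, D, F — contains F.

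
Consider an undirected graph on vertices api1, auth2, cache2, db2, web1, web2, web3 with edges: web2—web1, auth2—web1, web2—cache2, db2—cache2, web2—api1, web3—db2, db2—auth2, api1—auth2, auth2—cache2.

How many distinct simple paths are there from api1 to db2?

api1–auth2–cache2–db2
api1–auth2–db2
api1–auth2–web1–web2–cache2–db2
api1–web2–cache2–auth2–db2
api1–web2–cache2–db2
api1–web2–web1–auth2–cache2–db2
api1–web2–web1–auth2–db2

7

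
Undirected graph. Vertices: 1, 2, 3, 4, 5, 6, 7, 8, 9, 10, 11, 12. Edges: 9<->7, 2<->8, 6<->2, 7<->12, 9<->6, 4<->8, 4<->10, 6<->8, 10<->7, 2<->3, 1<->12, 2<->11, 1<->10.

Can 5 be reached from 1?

Explore from 1.
Distance 1: reach 10, 12.
Distance 2: reach 4, 7.
Distance 3: reach 8, 9.
Distance 4: reach 2, 6.
Distance 5: reach 3, 11.
The search is exhausted without reaching 5; it lies in a different component.

No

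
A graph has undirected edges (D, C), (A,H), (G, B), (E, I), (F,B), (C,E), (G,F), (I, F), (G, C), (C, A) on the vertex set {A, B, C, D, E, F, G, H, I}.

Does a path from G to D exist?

Yes

Explore from G.
Distance 1: reach B, C, F.
Distance 2: reach A, D, E, I.
Found D.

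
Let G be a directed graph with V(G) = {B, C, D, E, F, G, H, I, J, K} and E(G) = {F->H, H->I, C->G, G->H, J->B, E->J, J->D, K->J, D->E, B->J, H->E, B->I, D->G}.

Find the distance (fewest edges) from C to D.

5

Distance 0: C.
Distance 1: G.
Distance 2: H.
Distance 3: E, I.
Distance 4: J.
Distance 5: B, D — contains D.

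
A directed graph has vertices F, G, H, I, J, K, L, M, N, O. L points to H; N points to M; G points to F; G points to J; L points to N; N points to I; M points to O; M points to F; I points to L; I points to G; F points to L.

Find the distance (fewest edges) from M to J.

6

Distance 0: M.
Distance 1: F, O.
Distance 2: L.
Distance 3: H, N.
Distance 4: I.
Distance 5: G.
Distance 6: J — contains J.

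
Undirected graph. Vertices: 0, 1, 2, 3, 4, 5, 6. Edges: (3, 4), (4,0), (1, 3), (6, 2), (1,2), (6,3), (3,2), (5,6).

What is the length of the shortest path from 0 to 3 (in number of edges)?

2

Distance 0: 0.
Distance 1: 4.
Distance 2: 3 — contains 3.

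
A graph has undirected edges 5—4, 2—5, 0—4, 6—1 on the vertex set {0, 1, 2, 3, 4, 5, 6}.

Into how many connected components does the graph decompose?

3

From 0: component {0, 2, 4, 5}.
From 1: component {1, 6}.
From 3: component {3}.
That's 3 components.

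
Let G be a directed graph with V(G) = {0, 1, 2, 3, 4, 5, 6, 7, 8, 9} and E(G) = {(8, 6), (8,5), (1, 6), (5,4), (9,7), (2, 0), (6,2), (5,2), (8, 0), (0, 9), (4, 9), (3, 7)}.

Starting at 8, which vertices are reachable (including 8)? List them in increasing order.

0, 2, 4, 5, 6, 7, 8, 9

Start at 8.
Its neighbours: 0, 5, 6.
Then their neighbours: 2, 4, 9.
Then next layer: 7.
Nothing further is reachable.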